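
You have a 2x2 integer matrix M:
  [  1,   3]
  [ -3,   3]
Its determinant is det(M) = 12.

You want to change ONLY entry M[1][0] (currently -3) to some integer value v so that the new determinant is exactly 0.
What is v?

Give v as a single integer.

det is linear in entry M[1][0]: det = old_det + (v - -3) * C_10
Cofactor C_10 = -3
Want det = 0: 12 + (v - -3) * -3 = 0
  (v - -3) = -12 / -3 = 4
  v = -3 + (4) = 1

Answer: 1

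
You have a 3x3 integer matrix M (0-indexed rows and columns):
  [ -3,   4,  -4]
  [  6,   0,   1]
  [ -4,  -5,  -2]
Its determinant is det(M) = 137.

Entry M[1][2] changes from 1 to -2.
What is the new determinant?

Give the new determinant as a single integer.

Answer: 230

Derivation:
det is linear in row 1: changing M[1][2] by delta changes det by delta * cofactor(1,2).
Cofactor C_12 = (-1)^(1+2) * minor(1,2) = -31
Entry delta = -2 - 1 = -3
Det delta = -3 * -31 = 93
New det = 137 + 93 = 230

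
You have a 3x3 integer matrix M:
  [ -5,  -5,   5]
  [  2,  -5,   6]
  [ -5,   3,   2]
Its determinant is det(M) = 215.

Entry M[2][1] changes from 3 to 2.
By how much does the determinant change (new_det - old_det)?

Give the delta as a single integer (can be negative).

Cofactor C_21 = 40
Entry delta = 2 - 3 = -1
Det delta = entry_delta * cofactor = -1 * 40 = -40

Answer: -40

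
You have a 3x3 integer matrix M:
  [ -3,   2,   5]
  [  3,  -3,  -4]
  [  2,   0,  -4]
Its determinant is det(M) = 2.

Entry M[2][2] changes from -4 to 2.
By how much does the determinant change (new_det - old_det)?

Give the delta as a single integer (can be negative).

Answer: 18

Derivation:
Cofactor C_22 = 3
Entry delta = 2 - -4 = 6
Det delta = entry_delta * cofactor = 6 * 3 = 18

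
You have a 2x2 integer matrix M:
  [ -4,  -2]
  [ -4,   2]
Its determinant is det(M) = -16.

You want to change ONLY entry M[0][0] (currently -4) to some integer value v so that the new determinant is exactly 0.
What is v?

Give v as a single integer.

Answer: 4

Derivation:
det is linear in entry M[0][0]: det = old_det + (v - -4) * C_00
Cofactor C_00 = 2
Want det = 0: -16 + (v - -4) * 2 = 0
  (v - -4) = 16 / 2 = 8
  v = -4 + (8) = 4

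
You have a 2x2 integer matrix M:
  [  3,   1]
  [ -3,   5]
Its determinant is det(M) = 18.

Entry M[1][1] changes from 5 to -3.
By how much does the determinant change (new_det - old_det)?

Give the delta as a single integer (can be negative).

Cofactor C_11 = 3
Entry delta = -3 - 5 = -8
Det delta = entry_delta * cofactor = -8 * 3 = -24

Answer: -24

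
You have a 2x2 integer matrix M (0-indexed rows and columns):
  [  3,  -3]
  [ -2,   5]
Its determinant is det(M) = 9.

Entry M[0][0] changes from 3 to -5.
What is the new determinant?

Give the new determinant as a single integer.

Answer: -31

Derivation:
det is linear in row 0: changing M[0][0] by delta changes det by delta * cofactor(0,0).
Cofactor C_00 = (-1)^(0+0) * minor(0,0) = 5
Entry delta = -5 - 3 = -8
Det delta = -8 * 5 = -40
New det = 9 + -40 = -31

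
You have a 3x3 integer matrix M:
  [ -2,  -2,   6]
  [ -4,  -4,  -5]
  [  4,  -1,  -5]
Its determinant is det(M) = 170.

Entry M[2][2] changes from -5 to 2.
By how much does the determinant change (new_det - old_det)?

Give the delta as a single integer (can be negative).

Answer: 0

Derivation:
Cofactor C_22 = 0
Entry delta = 2 - -5 = 7
Det delta = entry_delta * cofactor = 7 * 0 = 0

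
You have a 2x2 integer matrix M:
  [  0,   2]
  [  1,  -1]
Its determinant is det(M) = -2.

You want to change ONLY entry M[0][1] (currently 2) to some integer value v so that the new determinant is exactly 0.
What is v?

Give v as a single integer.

Answer: 0

Derivation:
det is linear in entry M[0][1]: det = old_det + (v - 2) * C_01
Cofactor C_01 = -1
Want det = 0: -2 + (v - 2) * -1 = 0
  (v - 2) = 2 / -1 = -2
  v = 2 + (-2) = 0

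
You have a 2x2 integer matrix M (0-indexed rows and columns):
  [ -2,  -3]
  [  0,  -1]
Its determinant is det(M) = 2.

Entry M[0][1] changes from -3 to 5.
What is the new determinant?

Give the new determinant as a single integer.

Answer: 2

Derivation:
det is linear in row 0: changing M[0][1] by delta changes det by delta * cofactor(0,1).
Cofactor C_01 = (-1)^(0+1) * minor(0,1) = 0
Entry delta = 5 - -3 = 8
Det delta = 8 * 0 = 0
New det = 2 + 0 = 2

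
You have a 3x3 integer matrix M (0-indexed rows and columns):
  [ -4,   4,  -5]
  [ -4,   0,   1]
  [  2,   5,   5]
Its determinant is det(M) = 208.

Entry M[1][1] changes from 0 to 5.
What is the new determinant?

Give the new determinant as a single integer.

Answer: 158

Derivation:
det is linear in row 1: changing M[1][1] by delta changes det by delta * cofactor(1,1).
Cofactor C_11 = (-1)^(1+1) * minor(1,1) = -10
Entry delta = 5 - 0 = 5
Det delta = 5 * -10 = -50
New det = 208 + -50 = 158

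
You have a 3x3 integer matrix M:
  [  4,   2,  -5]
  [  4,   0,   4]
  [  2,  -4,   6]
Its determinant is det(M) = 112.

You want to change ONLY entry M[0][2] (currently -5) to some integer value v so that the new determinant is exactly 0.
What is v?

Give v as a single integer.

det is linear in entry M[0][2]: det = old_det + (v - -5) * C_02
Cofactor C_02 = -16
Want det = 0: 112 + (v - -5) * -16 = 0
  (v - -5) = -112 / -16 = 7
  v = -5 + (7) = 2

Answer: 2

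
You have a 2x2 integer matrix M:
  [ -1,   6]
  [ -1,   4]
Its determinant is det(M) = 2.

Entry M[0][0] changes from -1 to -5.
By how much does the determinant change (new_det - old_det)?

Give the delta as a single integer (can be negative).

Cofactor C_00 = 4
Entry delta = -5 - -1 = -4
Det delta = entry_delta * cofactor = -4 * 4 = -16

Answer: -16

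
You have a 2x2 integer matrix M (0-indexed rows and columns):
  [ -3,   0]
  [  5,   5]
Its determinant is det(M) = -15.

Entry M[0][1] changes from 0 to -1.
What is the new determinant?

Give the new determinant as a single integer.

Answer: -10

Derivation:
det is linear in row 0: changing M[0][1] by delta changes det by delta * cofactor(0,1).
Cofactor C_01 = (-1)^(0+1) * minor(0,1) = -5
Entry delta = -1 - 0 = -1
Det delta = -1 * -5 = 5
New det = -15 + 5 = -10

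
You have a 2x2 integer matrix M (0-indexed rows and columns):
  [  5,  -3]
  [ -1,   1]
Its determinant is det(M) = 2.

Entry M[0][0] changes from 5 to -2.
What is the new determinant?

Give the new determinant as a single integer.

det is linear in row 0: changing M[0][0] by delta changes det by delta * cofactor(0,0).
Cofactor C_00 = (-1)^(0+0) * minor(0,0) = 1
Entry delta = -2 - 5 = -7
Det delta = -7 * 1 = -7
New det = 2 + -7 = -5

Answer: -5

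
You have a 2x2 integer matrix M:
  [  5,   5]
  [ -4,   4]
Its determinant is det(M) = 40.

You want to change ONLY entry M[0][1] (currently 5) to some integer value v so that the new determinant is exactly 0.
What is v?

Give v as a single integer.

det is linear in entry M[0][1]: det = old_det + (v - 5) * C_01
Cofactor C_01 = 4
Want det = 0: 40 + (v - 5) * 4 = 0
  (v - 5) = -40 / 4 = -10
  v = 5 + (-10) = -5

Answer: -5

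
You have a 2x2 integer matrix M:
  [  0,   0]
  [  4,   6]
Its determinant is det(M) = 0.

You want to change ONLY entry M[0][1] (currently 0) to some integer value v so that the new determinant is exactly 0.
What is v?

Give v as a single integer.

Answer: 0

Derivation:
det is linear in entry M[0][1]: det = old_det + (v - 0) * C_01
Cofactor C_01 = -4
Want det = 0: 0 + (v - 0) * -4 = 0
  (v - 0) = 0 / -4 = 0
  v = 0 + (0) = 0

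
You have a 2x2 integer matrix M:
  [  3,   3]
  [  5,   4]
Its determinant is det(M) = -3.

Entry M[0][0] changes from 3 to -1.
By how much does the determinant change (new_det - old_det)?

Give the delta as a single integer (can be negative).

Answer: -16

Derivation:
Cofactor C_00 = 4
Entry delta = -1 - 3 = -4
Det delta = entry_delta * cofactor = -4 * 4 = -16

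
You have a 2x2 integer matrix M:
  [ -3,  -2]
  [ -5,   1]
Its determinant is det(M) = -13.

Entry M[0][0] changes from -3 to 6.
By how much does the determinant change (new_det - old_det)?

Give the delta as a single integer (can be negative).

Answer: 9

Derivation:
Cofactor C_00 = 1
Entry delta = 6 - -3 = 9
Det delta = entry_delta * cofactor = 9 * 1 = 9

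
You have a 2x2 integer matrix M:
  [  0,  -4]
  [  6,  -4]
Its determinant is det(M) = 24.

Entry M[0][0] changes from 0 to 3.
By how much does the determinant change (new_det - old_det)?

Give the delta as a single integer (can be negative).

Cofactor C_00 = -4
Entry delta = 3 - 0 = 3
Det delta = entry_delta * cofactor = 3 * -4 = -12

Answer: -12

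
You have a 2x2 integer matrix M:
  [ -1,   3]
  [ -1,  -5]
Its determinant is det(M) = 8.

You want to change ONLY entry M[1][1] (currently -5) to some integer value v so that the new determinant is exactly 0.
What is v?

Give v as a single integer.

Answer: 3

Derivation:
det is linear in entry M[1][1]: det = old_det + (v - -5) * C_11
Cofactor C_11 = -1
Want det = 0: 8 + (v - -5) * -1 = 0
  (v - -5) = -8 / -1 = 8
  v = -5 + (8) = 3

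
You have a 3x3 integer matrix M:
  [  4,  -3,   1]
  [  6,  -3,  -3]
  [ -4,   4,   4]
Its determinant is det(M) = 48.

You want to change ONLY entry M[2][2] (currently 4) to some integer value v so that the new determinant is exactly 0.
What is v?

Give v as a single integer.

Answer: -4

Derivation:
det is linear in entry M[2][2]: det = old_det + (v - 4) * C_22
Cofactor C_22 = 6
Want det = 0: 48 + (v - 4) * 6 = 0
  (v - 4) = -48 / 6 = -8
  v = 4 + (-8) = -4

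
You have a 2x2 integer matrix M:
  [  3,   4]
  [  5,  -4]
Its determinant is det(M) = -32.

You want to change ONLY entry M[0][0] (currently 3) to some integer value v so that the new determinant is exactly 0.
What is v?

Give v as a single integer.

det is linear in entry M[0][0]: det = old_det + (v - 3) * C_00
Cofactor C_00 = -4
Want det = 0: -32 + (v - 3) * -4 = 0
  (v - 3) = 32 / -4 = -8
  v = 3 + (-8) = -5

Answer: -5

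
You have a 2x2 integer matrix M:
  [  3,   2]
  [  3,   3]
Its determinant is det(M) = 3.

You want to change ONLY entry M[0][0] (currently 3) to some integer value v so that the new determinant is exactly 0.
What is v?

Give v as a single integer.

det is linear in entry M[0][0]: det = old_det + (v - 3) * C_00
Cofactor C_00 = 3
Want det = 0: 3 + (v - 3) * 3 = 0
  (v - 3) = -3 / 3 = -1
  v = 3 + (-1) = 2

Answer: 2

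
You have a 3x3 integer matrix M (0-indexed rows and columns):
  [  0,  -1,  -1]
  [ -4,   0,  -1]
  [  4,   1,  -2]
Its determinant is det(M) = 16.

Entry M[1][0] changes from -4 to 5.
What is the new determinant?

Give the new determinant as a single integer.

Answer: -11

Derivation:
det is linear in row 1: changing M[1][0] by delta changes det by delta * cofactor(1,0).
Cofactor C_10 = (-1)^(1+0) * minor(1,0) = -3
Entry delta = 5 - -4 = 9
Det delta = 9 * -3 = -27
New det = 16 + -27 = -11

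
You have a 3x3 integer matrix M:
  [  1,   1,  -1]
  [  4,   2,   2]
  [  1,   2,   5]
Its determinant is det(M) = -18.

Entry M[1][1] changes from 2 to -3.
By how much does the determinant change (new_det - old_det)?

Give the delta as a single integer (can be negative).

Answer: -30

Derivation:
Cofactor C_11 = 6
Entry delta = -3 - 2 = -5
Det delta = entry_delta * cofactor = -5 * 6 = -30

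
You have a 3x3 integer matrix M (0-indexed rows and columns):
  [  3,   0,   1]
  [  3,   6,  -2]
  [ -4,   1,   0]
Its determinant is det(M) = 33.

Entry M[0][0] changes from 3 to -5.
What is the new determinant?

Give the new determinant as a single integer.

Answer: 17

Derivation:
det is linear in row 0: changing M[0][0] by delta changes det by delta * cofactor(0,0).
Cofactor C_00 = (-1)^(0+0) * minor(0,0) = 2
Entry delta = -5 - 3 = -8
Det delta = -8 * 2 = -16
New det = 33 + -16 = 17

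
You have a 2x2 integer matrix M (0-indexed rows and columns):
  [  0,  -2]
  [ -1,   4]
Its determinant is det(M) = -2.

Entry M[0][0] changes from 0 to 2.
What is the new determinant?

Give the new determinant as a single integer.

det is linear in row 0: changing M[0][0] by delta changes det by delta * cofactor(0,0).
Cofactor C_00 = (-1)^(0+0) * minor(0,0) = 4
Entry delta = 2 - 0 = 2
Det delta = 2 * 4 = 8
New det = -2 + 8 = 6

Answer: 6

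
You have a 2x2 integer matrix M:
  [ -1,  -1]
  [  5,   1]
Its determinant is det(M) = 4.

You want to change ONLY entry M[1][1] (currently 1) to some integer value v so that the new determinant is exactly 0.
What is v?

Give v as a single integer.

Answer: 5

Derivation:
det is linear in entry M[1][1]: det = old_det + (v - 1) * C_11
Cofactor C_11 = -1
Want det = 0: 4 + (v - 1) * -1 = 0
  (v - 1) = -4 / -1 = 4
  v = 1 + (4) = 5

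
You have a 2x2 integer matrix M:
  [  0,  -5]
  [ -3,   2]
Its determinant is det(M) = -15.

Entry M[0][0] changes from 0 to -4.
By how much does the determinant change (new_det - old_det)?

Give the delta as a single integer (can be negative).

Answer: -8

Derivation:
Cofactor C_00 = 2
Entry delta = -4 - 0 = -4
Det delta = entry_delta * cofactor = -4 * 2 = -8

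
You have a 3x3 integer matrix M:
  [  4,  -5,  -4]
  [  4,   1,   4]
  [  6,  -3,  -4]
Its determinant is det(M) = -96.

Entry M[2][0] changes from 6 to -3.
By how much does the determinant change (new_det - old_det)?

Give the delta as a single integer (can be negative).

Cofactor C_20 = -16
Entry delta = -3 - 6 = -9
Det delta = entry_delta * cofactor = -9 * -16 = 144

Answer: 144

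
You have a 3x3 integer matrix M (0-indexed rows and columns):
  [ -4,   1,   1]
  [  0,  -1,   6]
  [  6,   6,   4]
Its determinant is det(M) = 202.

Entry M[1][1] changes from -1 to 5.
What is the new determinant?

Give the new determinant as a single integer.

det is linear in row 1: changing M[1][1] by delta changes det by delta * cofactor(1,1).
Cofactor C_11 = (-1)^(1+1) * minor(1,1) = -22
Entry delta = 5 - -1 = 6
Det delta = 6 * -22 = -132
New det = 202 + -132 = 70

Answer: 70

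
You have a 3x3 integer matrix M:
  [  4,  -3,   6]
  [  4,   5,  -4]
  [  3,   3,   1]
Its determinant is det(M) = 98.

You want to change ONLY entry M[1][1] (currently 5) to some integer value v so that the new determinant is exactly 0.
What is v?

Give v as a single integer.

det is linear in entry M[1][1]: det = old_det + (v - 5) * C_11
Cofactor C_11 = -14
Want det = 0: 98 + (v - 5) * -14 = 0
  (v - 5) = -98 / -14 = 7
  v = 5 + (7) = 12

Answer: 12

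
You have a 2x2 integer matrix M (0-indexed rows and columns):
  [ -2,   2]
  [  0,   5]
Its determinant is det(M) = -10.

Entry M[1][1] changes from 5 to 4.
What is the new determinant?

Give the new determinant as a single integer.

det is linear in row 1: changing M[1][1] by delta changes det by delta * cofactor(1,1).
Cofactor C_11 = (-1)^(1+1) * minor(1,1) = -2
Entry delta = 4 - 5 = -1
Det delta = -1 * -2 = 2
New det = -10 + 2 = -8

Answer: -8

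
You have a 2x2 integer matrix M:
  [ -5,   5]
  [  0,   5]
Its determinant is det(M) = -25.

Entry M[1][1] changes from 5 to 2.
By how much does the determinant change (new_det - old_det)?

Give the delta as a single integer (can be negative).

Answer: 15

Derivation:
Cofactor C_11 = -5
Entry delta = 2 - 5 = -3
Det delta = entry_delta * cofactor = -3 * -5 = 15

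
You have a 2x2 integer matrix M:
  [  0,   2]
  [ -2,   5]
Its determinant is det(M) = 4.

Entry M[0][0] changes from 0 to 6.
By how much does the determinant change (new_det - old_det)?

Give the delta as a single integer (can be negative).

Answer: 30

Derivation:
Cofactor C_00 = 5
Entry delta = 6 - 0 = 6
Det delta = entry_delta * cofactor = 6 * 5 = 30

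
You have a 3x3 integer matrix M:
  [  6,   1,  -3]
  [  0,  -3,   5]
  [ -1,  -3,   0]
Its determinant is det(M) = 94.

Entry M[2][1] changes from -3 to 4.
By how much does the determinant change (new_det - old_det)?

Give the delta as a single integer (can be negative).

Answer: -210

Derivation:
Cofactor C_21 = -30
Entry delta = 4 - -3 = 7
Det delta = entry_delta * cofactor = 7 * -30 = -210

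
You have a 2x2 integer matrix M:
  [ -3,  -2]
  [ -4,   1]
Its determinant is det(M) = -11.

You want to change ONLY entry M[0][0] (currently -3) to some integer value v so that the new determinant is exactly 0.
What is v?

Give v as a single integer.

det is linear in entry M[0][0]: det = old_det + (v - -3) * C_00
Cofactor C_00 = 1
Want det = 0: -11 + (v - -3) * 1 = 0
  (v - -3) = 11 / 1 = 11
  v = -3 + (11) = 8

Answer: 8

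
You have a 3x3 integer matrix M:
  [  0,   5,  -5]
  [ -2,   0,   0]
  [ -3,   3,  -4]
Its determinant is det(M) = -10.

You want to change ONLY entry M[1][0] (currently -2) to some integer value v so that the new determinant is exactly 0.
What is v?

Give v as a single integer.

det is linear in entry M[1][0]: det = old_det + (v - -2) * C_10
Cofactor C_10 = 5
Want det = 0: -10 + (v - -2) * 5 = 0
  (v - -2) = 10 / 5 = 2
  v = -2 + (2) = 0

Answer: 0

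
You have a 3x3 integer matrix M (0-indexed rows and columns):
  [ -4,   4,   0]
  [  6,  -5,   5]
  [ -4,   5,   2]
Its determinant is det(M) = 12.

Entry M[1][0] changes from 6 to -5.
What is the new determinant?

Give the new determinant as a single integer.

det is linear in row 1: changing M[1][0] by delta changes det by delta * cofactor(1,0).
Cofactor C_10 = (-1)^(1+0) * minor(1,0) = -8
Entry delta = -5 - 6 = -11
Det delta = -11 * -8 = 88
New det = 12 + 88 = 100

Answer: 100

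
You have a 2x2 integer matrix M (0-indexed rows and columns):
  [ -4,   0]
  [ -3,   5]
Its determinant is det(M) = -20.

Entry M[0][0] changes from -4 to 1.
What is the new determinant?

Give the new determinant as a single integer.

Answer: 5

Derivation:
det is linear in row 0: changing M[0][0] by delta changes det by delta * cofactor(0,0).
Cofactor C_00 = (-1)^(0+0) * minor(0,0) = 5
Entry delta = 1 - -4 = 5
Det delta = 5 * 5 = 25
New det = -20 + 25 = 5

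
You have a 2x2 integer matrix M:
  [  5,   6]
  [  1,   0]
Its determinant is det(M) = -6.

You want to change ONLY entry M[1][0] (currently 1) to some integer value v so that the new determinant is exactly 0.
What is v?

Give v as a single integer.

Answer: 0

Derivation:
det is linear in entry M[1][0]: det = old_det + (v - 1) * C_10
Cofactor C_10 = -6
Want det = 0: -6 + (v - 1) * -6 = 0
  (v - 1) = 6 / -6 = -1
  v = 1 + (-1) = 0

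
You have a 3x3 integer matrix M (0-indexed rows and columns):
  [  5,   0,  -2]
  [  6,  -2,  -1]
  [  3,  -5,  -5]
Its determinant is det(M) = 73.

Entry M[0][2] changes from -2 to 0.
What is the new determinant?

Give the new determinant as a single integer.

det is linear in row 0: changing M[0][2] by delta changes det by delta * cofactor(0,2).
Cofactor C_02 = (-1)^(0+2) * minor(0,2) = -24
Entry delta = 0 - -2 = 2
Det delta = 2 * -24 = -48
New det = 73 + -48 = 25

Answer: 25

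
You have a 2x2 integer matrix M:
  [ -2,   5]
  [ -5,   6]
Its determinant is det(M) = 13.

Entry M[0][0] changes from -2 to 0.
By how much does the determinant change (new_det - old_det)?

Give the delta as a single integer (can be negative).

Cofactor C_00 = 6
Entry delta = 0 - -2 = 2
Det delta = entry_delta * cofactor = 2 * 6 = 12

Answer: 12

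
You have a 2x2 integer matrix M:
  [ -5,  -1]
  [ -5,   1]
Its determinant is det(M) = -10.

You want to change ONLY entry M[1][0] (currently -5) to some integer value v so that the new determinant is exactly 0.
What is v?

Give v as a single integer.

det is linear in entry M[1][0]: det = old_det + (v - -5) * C_10
Cofactor C_10 = 1
Want det = 0: -10 + (v - -5) * 1 = 0
  (v - -5) = 10 / 1 = 10
  v = -5 + (10) = 5

Answer: 5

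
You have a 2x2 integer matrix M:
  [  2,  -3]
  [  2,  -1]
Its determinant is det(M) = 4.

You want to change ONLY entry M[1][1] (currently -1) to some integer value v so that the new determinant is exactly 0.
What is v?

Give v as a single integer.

Answer: -3

Derivation:
det is linear in entry M[1][1]: det = old_det + (v - -1) * C_11
Cofactor C_11 = 2
Want det = 0: 4 + (v - -1) * 2 = 0
  (v - -1) = -4 / 2 = -2
  v = -1 + (-2) = -3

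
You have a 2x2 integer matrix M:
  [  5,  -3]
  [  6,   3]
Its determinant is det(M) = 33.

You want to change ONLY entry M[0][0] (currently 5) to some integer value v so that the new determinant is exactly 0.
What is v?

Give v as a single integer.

det is linear in entry M[0][0]: det = old_det + (v - 5) * C_00
Cofactor C_00 = 3
Want det = 0: 33 + (v - 5) * 3 = 0
  (v - 5) = -33 / 3 = -11
  v = 5 + (-11) = -6

Answer: -6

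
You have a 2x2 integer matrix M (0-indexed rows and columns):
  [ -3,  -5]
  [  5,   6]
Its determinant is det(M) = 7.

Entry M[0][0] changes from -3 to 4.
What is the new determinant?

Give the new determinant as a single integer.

Answer: 49

Derivation:
det is linear in row 0: changing M[0][0] by delta changes det by delta * cofactor(0,0).
Cofactor C_00 = (-1)^(0+0) * minor(0,0) = 6
Entry delta = 4 - -3 = 7
Det delta = 7 * 6 = 42
New det = 7 + 42 = 49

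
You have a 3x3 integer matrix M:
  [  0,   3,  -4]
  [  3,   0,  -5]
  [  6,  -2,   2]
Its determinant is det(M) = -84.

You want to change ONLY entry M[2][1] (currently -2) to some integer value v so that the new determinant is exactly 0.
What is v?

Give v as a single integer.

Answer: -9

Derivation:
det is linear in entry M[2][1]: det = old_det + (v - -2) * C_21
Cofactor C_21 = -12
Want det = 0: -84 + (v - -2) * -12 = 0
  (v - -2) = 84 / -12 = -7
  v = -2 + (-7) = -9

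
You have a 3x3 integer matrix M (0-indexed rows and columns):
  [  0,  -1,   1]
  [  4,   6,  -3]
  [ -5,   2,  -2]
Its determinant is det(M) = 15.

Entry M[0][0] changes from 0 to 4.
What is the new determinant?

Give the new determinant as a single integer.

det is linear in row 0: changing M[0][0] by delta changes det by delta * cofactor(0,0).
Cofactor C_00 = (-1)^(0+0) * minor(0,0) = -6
Entry delta = 4 - 0 = 4
Det delta = 4 * -6 = -24
New det = 15 + -24 = -9

Answer: -9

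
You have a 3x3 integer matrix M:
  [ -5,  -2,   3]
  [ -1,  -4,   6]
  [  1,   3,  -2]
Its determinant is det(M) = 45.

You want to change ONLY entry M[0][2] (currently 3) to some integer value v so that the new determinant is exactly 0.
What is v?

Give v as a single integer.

Answer: -42

Derivation:
det is linear in entry M[0][2]: det = old_det + (v - 3) * C_02
Cofactor C_02 = 1
Want det = 0: 45 + (v - 3) * 1 = 0
  (v - 3) = -45 / 1 = -45
  v = 3 + (-45) = -42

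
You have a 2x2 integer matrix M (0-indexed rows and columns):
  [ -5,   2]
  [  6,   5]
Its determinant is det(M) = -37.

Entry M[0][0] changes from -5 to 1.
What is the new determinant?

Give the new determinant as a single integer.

det is linear in row 0: changing M[0][0] by delta changes det by delta * cofactor(0,0).
Cofactor C_00 = (-1)^(0+0) * minor(0,0) = 5
Entry delta = 1 - -5 = 6
Det delta = 6 * 5 = 30
New det = -37 + 30 = -7

Answer: -7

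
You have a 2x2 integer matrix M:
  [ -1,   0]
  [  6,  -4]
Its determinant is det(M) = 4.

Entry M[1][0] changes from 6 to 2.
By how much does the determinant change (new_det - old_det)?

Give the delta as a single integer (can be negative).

Answer: 0

Derivation:
Cofactor C_10 = 0
Entry delta = 2 - 6 = -4
Det delta = entry_delta * cofactor = -4 * 0 = 0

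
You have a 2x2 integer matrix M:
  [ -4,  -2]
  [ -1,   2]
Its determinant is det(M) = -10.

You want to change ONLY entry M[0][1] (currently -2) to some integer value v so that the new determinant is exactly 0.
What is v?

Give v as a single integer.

det is linear in entry M[0][1]: det = old_det + (v - -2) * C_01
Cofactor C_01 = 1
Want det = 0: -10 + (v - -2) * 1 = 0
  (v - -2) = 10 / 1 = 10
  v = -2 + (10) = 8

Answer: 8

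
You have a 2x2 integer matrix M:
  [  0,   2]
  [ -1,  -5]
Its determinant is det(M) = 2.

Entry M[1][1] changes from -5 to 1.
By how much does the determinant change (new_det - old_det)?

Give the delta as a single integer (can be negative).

Answer: 0

Derivation:
Cofactor C_11 = 0
Entry delta = 1 - -5 = 6
Det delta = entry_delta * cofactor = 6 * 0 = 0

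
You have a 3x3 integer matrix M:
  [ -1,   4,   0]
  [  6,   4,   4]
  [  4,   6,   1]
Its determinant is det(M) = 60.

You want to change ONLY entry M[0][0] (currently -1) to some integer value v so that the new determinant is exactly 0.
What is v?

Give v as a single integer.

det is linear in entry M[0][0]: det = old_det + (v - -1) * C_00
Cofactor C_00 = -20
Want det = 0: 60 + (v - -1) * -20 = 0
  (v - -1) = -60 / -20 = 3
  v = -1 + (3) = 2

Answer: 2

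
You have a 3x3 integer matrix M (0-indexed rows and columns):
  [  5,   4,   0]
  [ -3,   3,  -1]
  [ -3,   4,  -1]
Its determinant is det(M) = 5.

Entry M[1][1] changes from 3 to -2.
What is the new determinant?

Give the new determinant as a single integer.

det is linear in row 1: changing M[1][1] by delta changes det by delta * cofactor(1,1).
Cofactor C_11 = (-1)^(1+1) * minor(1,1) = -5
Entry delta = -2 - 3 = -5
Det delta = -5 * -5 = 25
New det = 5 + 25 = 30

Answer: 30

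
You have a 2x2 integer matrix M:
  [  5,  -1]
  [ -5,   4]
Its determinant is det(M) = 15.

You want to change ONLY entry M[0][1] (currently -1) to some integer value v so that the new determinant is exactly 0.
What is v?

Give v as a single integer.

det is linear in entry M[0][1]: det = old_det + (v - -1) * C_01
Cofactor C_01 = 5
Want det = 0: 15 + (v - -1) * 5 = 0
  (v - -1) = -15 / 5 = -3
  v = -1 + (-3) = -4

Answer: -4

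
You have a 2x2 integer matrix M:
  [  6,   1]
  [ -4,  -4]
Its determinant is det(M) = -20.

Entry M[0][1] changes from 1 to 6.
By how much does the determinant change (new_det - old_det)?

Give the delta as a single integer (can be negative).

Answer: 20

Derivation:
Cofactor C_01 = 4
Entry delta = 6 - 1 = 5
Det delta = entry_delta * cofactor = 5 * 4 = 20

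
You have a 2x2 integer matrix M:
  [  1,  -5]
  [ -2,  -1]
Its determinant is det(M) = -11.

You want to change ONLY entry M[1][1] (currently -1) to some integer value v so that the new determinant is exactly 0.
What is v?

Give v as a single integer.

Answer: 10

Derivation:
det is linear in entry M[1][1]: det = old_det + (v - -1) * C_11
Cofactor C_11 = 1
Want det = 0: -11 + (v - -1) * 1 = 0
  (v - -1) = 11 / 1 = 11
  v = -1 + (11) = 10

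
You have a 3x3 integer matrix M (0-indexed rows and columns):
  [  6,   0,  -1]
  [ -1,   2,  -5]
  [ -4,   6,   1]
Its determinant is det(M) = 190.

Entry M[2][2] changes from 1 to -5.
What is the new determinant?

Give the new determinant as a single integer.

det is linear in row 2: changing M[2][2] by delta changes det by delta * cofactor(2,2).
Cofactor C_22 = (-1)^(2+2) * minor(2,2) = 12
Entry delta = -5 - 1 = -6
Det delta = -6 * 12 = -72
New det = 190 + -72 = 118

Answer: 118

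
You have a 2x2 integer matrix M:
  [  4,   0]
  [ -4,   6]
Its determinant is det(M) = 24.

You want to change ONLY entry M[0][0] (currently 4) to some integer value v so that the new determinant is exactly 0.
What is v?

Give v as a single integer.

det is linear in entry M[0][0]: det = old_det + (v - 4) * C_00
Cofactor C_00 = 6
Want det = 0: 24 + (v - 4) * 6 = 0
  (v - 4) = -24 / 6 = -4
  v = 4 + (-4) = 0

Answer: 0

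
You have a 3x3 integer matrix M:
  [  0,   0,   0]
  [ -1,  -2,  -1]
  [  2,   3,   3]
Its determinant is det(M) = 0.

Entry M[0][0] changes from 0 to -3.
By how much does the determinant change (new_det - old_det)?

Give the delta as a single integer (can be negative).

Cofactor C_00 = -3
Entry delta = -3 - 0 = -3
Det delta = entry_delta * cofactor = -3 * -3 = 9

Answer: 9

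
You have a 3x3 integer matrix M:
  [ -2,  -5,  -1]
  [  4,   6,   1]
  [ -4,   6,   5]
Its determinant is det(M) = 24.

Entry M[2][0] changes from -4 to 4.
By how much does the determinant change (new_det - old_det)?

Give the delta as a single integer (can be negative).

Cofactor C_20 = 1
Entry delta = 4 - -4 = 8
Det delta = entry_delta * cofactor = 8 * 1 = 8

Answer: 8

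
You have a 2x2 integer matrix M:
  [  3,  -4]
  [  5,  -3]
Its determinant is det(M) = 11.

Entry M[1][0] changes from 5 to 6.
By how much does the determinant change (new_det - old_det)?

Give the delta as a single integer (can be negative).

Cofactor C_10 = 4
Entry delta = 6 - 5 = 1
Det delta = entry_delta * cofactor = 1 * 4 = 4

Answer: 4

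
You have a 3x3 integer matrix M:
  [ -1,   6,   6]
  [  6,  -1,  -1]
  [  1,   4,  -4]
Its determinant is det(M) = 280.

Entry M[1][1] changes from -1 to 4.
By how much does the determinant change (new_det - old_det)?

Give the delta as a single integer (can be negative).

Cofactor C_11 = -2
Entry delta = 4 - -1 = 5
Det delta = entry_delta * cofactor = 5 * -2 = -10

Answer: -10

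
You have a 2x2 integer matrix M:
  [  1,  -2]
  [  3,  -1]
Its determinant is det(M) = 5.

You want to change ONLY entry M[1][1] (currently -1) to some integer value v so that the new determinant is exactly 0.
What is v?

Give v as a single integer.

Answer: -6

Derivation:
det is linear in entry M[1][1]: det = old_det + (v - -1) * C_11
Cofactor C_11 = 1
Want det = 0: 5 + (v - -1) * 1 = 0
  (v - -1) = -5 / 1 = -5
  v = -1 + (-5) = -6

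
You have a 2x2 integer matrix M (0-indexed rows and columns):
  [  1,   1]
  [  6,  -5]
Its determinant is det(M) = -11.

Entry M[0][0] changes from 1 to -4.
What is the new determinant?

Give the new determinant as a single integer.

Answer: 14

Derivation:
det is linear in row 0: changing M[0][0] by delta changes det by delta * cofactor(0,0).
Cofactor C_00 = (-1)^(0+0) * minor(0,0) = -5
Entry delta = -4 - 1 = -5
Det delta = -5 * -5 = 25
New det = -11 + 25 = 14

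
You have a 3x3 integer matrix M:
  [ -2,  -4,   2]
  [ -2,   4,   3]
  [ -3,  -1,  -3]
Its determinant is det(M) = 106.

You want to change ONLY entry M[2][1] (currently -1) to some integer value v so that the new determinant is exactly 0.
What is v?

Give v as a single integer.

Answer: -54

Derivation:
det is linear in entry M[2][1]: det = old_det + (v - -1) * C_21
Cofactor C_21 = 2
Want det = 0: 106 + (v - -1) * 2 = 0
  (v - -1) = -106 / 2 = -53
  v = -1 + (-53) = -54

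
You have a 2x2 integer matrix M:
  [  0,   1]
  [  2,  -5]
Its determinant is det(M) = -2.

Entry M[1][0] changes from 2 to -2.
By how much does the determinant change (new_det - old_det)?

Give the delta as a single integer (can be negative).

Answer: 4

Derivation:
Cofactor C_10 = -1
Entry delta = -2 - 2 = -4
Det delta = entry_delta * cofactor = -4 * -1 = 4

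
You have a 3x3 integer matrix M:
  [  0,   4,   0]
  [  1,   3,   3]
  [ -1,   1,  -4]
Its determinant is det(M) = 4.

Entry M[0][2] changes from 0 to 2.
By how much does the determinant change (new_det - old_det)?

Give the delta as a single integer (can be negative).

Cofactor C_02 = 4
Entry delta = 2 - 0 = 2
Det delta = entry_delta * cofactor = 2 * 4 = 8

Answer: 8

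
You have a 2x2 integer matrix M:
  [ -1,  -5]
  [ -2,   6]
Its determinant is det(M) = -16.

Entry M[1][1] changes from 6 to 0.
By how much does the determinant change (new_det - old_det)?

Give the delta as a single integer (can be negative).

Cofactor C_11 = -1
Entry delta = 0 - 6 = -6
Det delta = entry_delta * cofactor = -6 * -1 = 6

Answer: 6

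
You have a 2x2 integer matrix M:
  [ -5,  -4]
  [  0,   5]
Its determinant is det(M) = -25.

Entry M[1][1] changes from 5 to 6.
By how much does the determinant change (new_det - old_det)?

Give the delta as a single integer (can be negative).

Cofactor C_11 = -5
Entry delta = 6 - 5 = 1
Det delta = entry_delta * cofactor = 1 * -5 = -5

Answer: -5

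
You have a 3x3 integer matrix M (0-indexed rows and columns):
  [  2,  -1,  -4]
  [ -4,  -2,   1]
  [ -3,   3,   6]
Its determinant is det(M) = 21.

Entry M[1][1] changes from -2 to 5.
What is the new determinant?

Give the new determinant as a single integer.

det is linear in row 1: changing M[1][1] by delta changes det by delta * cofactor(1,1).
Cofactor C_11 = (-1)^(1+1) * minor(1,1) = 0
Entry delta = 5 - -2 = 7
Det delta = 7 * 0 = 0
New det = 21 + 0 = 21

Answer: 21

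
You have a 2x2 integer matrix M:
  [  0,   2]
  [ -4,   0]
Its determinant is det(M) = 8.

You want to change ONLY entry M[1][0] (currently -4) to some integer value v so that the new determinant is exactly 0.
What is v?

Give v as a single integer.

det is linear in entry M[1][0]: det = old_det + (v - -4) * C_10
Cofactor C_10 = -2
Want det = 0: 8 + (v - -4) * -2 = 0
  (v - -4) = -8 / -2 = 4
  v = -4 + (4) = 0

Answer: 0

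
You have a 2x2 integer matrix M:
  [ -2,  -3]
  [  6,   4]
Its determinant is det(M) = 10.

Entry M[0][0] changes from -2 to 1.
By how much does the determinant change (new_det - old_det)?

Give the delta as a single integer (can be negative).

Cofactor C_00 = 4
Entry delta = 1 - -2 = 3
Det delta = entry_delta * cofactor = 3 * 4 = 12

Answer: 12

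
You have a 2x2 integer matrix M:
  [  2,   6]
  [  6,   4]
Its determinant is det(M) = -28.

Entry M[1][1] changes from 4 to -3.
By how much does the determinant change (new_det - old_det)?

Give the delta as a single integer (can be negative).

Cofactor C_11 = 2
Entry delta = -3 - 4 = -7
Det delta = entry_delta * cofactor = -7 * 2 = -14

Answer: -14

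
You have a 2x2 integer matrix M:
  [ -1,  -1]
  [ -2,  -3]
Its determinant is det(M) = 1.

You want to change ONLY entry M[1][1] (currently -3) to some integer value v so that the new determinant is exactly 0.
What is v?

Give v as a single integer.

Answer: -2

Derivation:
det is linear in entry M[1][1]: det = old_det + (v - -3) * C_11
Cofactor C_11 = -1
Want det = 0: 1 + (v - -3) * -1 = 0
  (v - -3) = -1 / -1 = 1
  v = -3 + (1) = -2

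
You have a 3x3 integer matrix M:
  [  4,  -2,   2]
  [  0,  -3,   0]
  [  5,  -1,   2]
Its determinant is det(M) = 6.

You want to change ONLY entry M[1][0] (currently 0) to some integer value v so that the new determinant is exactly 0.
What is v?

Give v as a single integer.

Answer: -3

Derivation:
det is linear in entry M[1][0]: det = old_det + (v - 0) * C_10
Cofactor C_10 = 2
Want det = 0: 6 + (v - 0) * 2 = 0
  (v - 0) = -6 / 2 = -3
  v = 0 + (-3) = -3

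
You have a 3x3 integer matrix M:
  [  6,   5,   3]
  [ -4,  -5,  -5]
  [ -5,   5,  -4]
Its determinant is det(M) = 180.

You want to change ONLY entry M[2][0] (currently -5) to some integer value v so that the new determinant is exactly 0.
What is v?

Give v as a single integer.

det is linear in entry M[2][0]: det = old_det + (v - -5) * C_20
Cofactor C_20 = -10
Want det = 0: 180 + (v - -5) * -10 = 0
  (v - -5) = -180 / -10 = 18
  v = -5 + (18) = 13

Answer: 13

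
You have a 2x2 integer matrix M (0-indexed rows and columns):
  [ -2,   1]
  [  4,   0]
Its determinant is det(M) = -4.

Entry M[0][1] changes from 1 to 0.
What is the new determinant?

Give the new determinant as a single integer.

det is linear in row 0: changing M[0][1] by delta changes det by delta * cofactor(0,1).
Cofactor C_01 = (-1)^(0+1) * minor(0,1) = -4
Entry delta = 0 - 1 = -1
Det delta = -1 * -4 = 4
New det = -4 + 4 = 0

Answer: 0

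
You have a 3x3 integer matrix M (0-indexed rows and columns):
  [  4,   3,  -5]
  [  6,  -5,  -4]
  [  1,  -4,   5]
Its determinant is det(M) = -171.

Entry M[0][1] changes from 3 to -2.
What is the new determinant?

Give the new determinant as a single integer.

Answer: -1

Derivation:
det is linear in row 0: changing M[0][1] by delta changes det by delta * cofactor(0,1).
Cofactor C_01 = (-1)^(0+1) * minor(0,1) = -34
Entry delta = -2 - 3 = -5
Det delta = -5 * -34 = 170
New det = -171 + 170 = -1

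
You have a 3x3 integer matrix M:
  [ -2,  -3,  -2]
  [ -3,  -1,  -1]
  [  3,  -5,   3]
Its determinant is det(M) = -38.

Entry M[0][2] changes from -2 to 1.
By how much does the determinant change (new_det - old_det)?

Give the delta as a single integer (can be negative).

Answer: 54

Derivation:
Cofactor C_02 = 18
Entry delta = 1 - -2 = 3
Det delta = entry_delta * cofactor = 3 * 18 = 54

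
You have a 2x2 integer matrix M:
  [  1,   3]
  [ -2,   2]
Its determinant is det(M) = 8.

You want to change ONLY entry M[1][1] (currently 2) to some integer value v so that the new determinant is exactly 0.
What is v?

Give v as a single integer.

det is linear in entry M[1][1]: det = old_det + (v - 2) * C_11
Cofactor C_11 = 1
Want det = 0: 8 + (v - 2) * 1 = 0
  (v - 2) = -8 / 1 = -8
  v = 2 + (-8) = -6

Answer: -6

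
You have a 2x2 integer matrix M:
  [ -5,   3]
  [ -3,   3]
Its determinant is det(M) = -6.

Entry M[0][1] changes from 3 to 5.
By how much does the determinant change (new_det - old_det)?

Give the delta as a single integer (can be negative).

Cofactor C_01 = 3
Entry delta = 5 - 3 = 2
Det delta = entry_delta * cofactor = 2 * 3 = 6

Answer: 6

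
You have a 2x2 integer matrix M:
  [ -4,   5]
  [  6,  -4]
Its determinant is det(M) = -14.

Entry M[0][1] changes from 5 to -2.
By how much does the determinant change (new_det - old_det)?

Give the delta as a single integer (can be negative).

Answer: 42

Derivation:
Cofactor C_01 = -6
Entry delta = -2 - 5 = -7
Det delta = entry_delta * cofactor = -7 * -6 = 42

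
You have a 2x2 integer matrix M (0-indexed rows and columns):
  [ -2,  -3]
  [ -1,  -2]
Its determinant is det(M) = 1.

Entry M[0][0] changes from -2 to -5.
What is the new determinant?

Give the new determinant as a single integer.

Answer: 7

Derivation:
det is linear in row 0: changing M[0][0] by delta changes det by delta * cofactor(0,0).
Cofactor C_00 = (-1)^(0+0) * minor(0,0) = -2
Entry delta = -5 - -2 = -3
Det delta = -3 * -2 = 6
New det = 1 + 6 = 7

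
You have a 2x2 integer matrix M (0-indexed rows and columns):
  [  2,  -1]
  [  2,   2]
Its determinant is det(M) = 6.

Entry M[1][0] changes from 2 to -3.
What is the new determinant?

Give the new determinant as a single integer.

Answer: 1

Derivation:
det is linear in row 1: changing M[1][0] by delta changes det by delta * cofactor(1,0).
Cofactor C_10 = (-1)^(1+0) * minor(1,0) = 1
Entry delta = -3 - 2 = -5
Det delta = -5 * 1 = -5
New det = 6 + -5 = 1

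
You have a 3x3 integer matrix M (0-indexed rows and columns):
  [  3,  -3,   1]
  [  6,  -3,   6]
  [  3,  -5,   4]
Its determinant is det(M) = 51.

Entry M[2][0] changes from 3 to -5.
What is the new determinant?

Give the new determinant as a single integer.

det is linear in row 2: changing M[2][0] by delta changes det by delta * cofactor(2,0).
Cofactor C_20 = (-1)^(2+0) * minor(2,0) = -15
Entry delta = -5 - 3 = -8
Det delta = -8 * -15 = 120
New det = 51 + 120 = 171

Answer: 171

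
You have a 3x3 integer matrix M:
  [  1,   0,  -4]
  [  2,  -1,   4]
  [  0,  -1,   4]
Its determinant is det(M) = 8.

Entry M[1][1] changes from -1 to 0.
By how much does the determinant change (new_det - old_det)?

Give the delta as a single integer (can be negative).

Cofactor C_11 = 4
Entry delta = 0 - -1 = 1
Det delta = entry_delta * cofactor = 1 * 4 = 4

Answer: 4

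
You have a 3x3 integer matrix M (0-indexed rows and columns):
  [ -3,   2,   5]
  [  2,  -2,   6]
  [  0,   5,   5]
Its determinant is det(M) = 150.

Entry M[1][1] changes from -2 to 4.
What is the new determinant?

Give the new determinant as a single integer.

Answer: 60

Derivation:
det is linear in row 1: changing M[1][1] by delta changes det by delta * cofactor(1,1).
Cofactor C_11 = (-1)^(1+1) * minor(1,1) = -15
Entry delta = 4 - -2 = 6
Det delta = 6 * -15 = -90
New det = 150 + -90 = 60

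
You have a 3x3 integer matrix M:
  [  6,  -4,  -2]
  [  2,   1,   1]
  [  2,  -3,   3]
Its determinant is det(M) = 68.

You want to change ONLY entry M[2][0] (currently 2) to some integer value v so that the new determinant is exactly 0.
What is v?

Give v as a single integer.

det is linear in entry M[2][0]: det = old_det + (v - 2) * C_20
Cofactor C_20 = -2
Want det = 0: 68 + (v - 2) * -2 = 0
  (v - 2) = -68 / -2 = 34
  v = 2 + (34) = 36

Answer: 36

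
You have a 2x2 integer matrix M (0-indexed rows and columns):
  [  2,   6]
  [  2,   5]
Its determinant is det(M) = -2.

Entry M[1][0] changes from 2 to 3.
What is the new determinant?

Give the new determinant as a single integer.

Answer: -8

Derivation:
det is linear in row 1: changing M[1][0] by delta changes det by delta * cofactor(1,0).
Cofactor C_10 = (-1)^(1+0) * minor(1,0) = -6
Entry delta = 3 - 2 = 1
Det delta = 1 * -6 = -6
New det = -2 + -6 = -8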